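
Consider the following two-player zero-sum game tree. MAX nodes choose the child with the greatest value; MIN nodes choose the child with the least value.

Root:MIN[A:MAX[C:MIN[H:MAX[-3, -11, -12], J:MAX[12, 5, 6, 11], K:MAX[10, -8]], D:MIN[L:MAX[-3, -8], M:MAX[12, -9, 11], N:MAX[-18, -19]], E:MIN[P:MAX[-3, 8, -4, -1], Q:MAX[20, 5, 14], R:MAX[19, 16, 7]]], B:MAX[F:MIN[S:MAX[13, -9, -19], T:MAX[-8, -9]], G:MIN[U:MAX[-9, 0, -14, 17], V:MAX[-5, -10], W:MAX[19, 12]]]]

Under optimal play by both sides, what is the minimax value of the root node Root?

-5

H (MAX): max(-3, -11, -12) = -3
J (MAX): max(12, 5, 6, 11) = 12
K (MAX): max(10, -8) = 10
C (MIN): min(-3, 12, 10) = -3
L (MAX): max(-3, -8) = -3
M (MAX): max(12, -9, 11) = 12
N (MAX): max(-18, -19) = -18
D (MIN): min(-3, 12, -18) = -18
P (MAX): max(-3, 8, -4, -1) = 8
Q (MAX): max(20, 5, 14) = 20
R (MAX): max(19, 16, 7) = 19
E (MIN): min(8, 20, 19) = 8
A (MAX): max(-3, -18, 8) = 8
S (MAX): max(13, -9, -19) = 13
T (MAX): max(-8, -9) = -8
F (MIN): min(13, -8) = -8
U (MAX): max(-9, 0, -14, 17) = 17
V (MAX): max(-5, -10) = -5
W (MAX): max(19, 12) = 19
G (MIN): min(17, -5, 19) = -5
B (MAX): max(-8, -5) = -5
Root (MIN): min(8, -5) = -5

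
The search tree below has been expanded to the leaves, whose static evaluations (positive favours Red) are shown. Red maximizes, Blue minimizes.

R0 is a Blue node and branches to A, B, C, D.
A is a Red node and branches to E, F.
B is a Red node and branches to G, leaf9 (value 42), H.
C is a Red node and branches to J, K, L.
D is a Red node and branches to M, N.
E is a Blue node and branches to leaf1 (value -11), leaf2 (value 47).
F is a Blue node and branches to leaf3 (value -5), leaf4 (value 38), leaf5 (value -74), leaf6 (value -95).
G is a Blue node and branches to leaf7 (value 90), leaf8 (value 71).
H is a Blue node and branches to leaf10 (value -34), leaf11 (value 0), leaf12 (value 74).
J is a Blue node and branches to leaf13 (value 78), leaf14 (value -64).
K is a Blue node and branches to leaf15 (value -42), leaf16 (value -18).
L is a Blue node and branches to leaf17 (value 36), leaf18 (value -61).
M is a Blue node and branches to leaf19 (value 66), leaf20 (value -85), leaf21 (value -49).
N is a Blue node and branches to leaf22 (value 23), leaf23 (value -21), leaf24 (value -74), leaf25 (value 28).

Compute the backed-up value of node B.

71

G (Blue): min(90, 71) = 71
H (Blue): min(-34, 0, 74) = -34
B (Red): max(71, 42, -34) = 71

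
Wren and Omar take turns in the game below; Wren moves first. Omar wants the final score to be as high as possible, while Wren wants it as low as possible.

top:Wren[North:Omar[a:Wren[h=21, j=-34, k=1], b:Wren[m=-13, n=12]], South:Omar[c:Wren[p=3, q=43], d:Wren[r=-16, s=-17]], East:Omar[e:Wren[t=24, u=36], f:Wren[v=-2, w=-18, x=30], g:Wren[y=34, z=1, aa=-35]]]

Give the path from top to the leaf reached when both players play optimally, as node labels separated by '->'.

a (Wren): min(21, -34, 1) = -34
b (Wren): min(-13, 12) = -13
North (Omar): max(-34, -13) = -13
c (Wren): min(3, 43) = 3
d (Wren): min(-16, -17) = -17
South (Omar): max(3, -17) = 3
e (Wren): min(24, 36) = 24
f (Wren): min(-2, -18, 30) = -18
g (Wren): min(34, 1, -35) = -35
East (Omar): max(24, -18, -35) = 24
top (Wren): min(-13, 3, 24) = -13
At top, Wren picks North (lowest: -13).
At North, Omar picks b (highest: -13).
At b, Wren picks m (lowest: -13).
Terminal value -13.

top -> North -> b -> m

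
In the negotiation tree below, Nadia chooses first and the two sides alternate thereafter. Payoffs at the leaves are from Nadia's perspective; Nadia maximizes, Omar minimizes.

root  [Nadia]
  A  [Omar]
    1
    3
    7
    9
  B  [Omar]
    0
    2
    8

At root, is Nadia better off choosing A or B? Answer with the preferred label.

A

A (Omar): min(1, 3, 7, 9) = 1
B (Omar): min(0, 2, 8) = 0
Nadia prefers the higher value; A=1, B=0. A is better since 1 > 0.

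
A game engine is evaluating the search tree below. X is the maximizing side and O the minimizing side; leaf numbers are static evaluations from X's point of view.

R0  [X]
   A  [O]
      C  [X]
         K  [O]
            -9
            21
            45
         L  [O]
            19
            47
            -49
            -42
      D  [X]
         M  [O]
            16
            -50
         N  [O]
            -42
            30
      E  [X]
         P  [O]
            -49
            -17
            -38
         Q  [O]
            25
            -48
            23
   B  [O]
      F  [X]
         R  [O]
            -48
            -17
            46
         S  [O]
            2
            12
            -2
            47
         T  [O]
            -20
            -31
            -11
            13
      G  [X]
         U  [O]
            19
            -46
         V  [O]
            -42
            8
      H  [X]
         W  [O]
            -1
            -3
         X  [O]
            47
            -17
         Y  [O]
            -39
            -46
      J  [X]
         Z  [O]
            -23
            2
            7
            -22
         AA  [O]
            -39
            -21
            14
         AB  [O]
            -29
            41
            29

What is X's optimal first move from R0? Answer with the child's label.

B

K (O): min(-9, 21, 45) = -9
L (O): min(19, 47, -49, -42) = -49
C (X): max(-9, -49) = -9
M (O): min(16, -50) = -50
N (O): min(-42, 30) = -42
D (X): max(-50, -42) = -42
P (O): min(-49, -17, -38) = -49
Q (O): min(25, -48, 23) = -48
E (X): max(-49, -48) = -48
A (O): min(-9, -42, -48) = -48
R (O): min(-48, -17, 46) = -48
S (O): min(2, 12, -2, 47) = -2
T (O): min(-20, -31, -11, 13) = -31
F (X): max(-48, -2, -31) = -2
U (O): min(19, -46) = -46
V (O): min(-42, 8) = -42
G (X): max(-46, -42) = -42
W (O): min(-1, -3) = -3
X (O): min(47, -17) = -17
Y (O): min(-39, -46) = -46
H (X): max(-3, -17, -46) = -3
Z (O): min(-23, 2, 7, -22) = -23
AA (O): min(-39, -21, 14) = -39
AB (O): min(-29, 41, 29) = -29
J (X): max(-23, -39, -29) = -23
B (O): min(-2, -42, -3, -23) = -42
R0 (X): max(-48, -42) = -42
X at R0 wants the highest of {A=-48, B=-42}, so chooses B.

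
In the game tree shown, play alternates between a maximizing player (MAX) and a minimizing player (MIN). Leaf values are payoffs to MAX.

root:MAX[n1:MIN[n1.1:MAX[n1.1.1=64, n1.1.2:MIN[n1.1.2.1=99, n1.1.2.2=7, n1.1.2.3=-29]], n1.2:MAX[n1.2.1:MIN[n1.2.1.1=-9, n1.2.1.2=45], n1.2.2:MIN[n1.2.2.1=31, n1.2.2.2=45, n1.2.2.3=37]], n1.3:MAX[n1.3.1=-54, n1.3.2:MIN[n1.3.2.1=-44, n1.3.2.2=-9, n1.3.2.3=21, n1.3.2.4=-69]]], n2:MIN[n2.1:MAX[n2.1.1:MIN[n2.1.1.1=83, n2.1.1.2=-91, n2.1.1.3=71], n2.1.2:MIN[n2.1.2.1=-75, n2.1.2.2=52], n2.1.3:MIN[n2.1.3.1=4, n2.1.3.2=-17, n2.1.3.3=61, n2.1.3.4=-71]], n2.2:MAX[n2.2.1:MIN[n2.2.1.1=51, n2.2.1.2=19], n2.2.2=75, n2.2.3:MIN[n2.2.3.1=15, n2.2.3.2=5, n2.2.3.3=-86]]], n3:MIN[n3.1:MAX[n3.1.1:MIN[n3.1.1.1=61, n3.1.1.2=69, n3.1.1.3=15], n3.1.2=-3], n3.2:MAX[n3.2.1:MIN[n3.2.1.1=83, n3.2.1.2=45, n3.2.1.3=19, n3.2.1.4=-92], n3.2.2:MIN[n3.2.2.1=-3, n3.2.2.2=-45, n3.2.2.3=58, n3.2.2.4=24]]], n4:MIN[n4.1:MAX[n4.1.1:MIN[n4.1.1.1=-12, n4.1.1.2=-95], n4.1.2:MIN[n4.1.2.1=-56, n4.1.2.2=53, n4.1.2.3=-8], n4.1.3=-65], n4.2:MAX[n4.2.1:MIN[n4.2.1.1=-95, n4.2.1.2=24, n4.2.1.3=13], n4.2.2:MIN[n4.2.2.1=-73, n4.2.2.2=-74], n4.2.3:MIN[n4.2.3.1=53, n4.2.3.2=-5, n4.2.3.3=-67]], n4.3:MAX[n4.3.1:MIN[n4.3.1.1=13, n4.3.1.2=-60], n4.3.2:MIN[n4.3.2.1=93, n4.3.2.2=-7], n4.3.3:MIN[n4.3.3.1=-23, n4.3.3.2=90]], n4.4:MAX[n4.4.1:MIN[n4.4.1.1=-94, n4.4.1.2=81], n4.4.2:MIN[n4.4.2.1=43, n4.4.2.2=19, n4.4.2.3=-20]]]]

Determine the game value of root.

n1.1.2 (MIN): min(99, 7, -29) = -29
n1.1 (MAX): max(64, -29) = 64
n1.2.1 (MIN): min(-9, 45) = -9
n1.2.2 (MIN): min(31, 45, 37) = 31
n1.2 (MAX): max(-9, 31) = 31
n1.3.2 (MIN): min(-44, -9, 21, -69) = -69
n1.3 (MAX): max(-54, -69) = -54
n1 (MIN): min(64, 31, -54) = -54
n2.1.1 (MIN): min(83, -91, 71) = -91
n2.1.2 (MIN): min(-75, 52) = -75
n2.1.3 (MIN): min(4, -17, 61, -71) = -71
n2.1 (MAX): max(-91, -75, -71) = -71
n2.2.1 (MIN): min(51, 19) = 19
n2.2.3 (MIN): min(15, 5, -86) = -86
n2.2 (MAX): max(19, 75, -86) = 75
n2 (MIN): min(-71, 75) = -71
n3.1.1 (MIN): min(61, 69, 15) = 15
n3.1 (MAX): max(15, -3) = 15
n3.2.1 (MIN): min(83, 45, 19, -92) = -92
n3.2.2 (MIN): min(-3, -45, 58, 24) = -45
n3.2 (MAX): max(-92, -45) = -45
n3 (MIN): min(15, -45) = -45
n4.1.1 (MIN): min(-12, -95) = -95
n4.1.2 (MIN): min(-56, 53, -8) = -56
n4.1 (MAX): max(-95, -56, -65) = -56
n4.2.1 (MIN): min(-95, 24, 13) = -95
n4.2.2 (MIN): min(-73, -74) = -74
n4.2.3 (MIN): min(53, -5, -67) = -67
n4.2 (MAX): max(-95, -74, -67) = -67
n4.3.1 (MIN): min(13, -60) = -60
n4.3.2 (MIN): min(93, -7) = -7
n4.3.3 (MIN): min(-23, 90) = -23
n4.3 (MAX): max(-60, -7, -23) = -7
n4.4.1 (MIN): min(-94, 81) = -94
n4.4.2 (MIN): min(43, 19, -20) = -20
n4.4 (MAX): max(-94, -20) = -20
n4 (MIN): min(-56, -67, -7, -20) = -67
root (MAX): max(-54, -71, -45, -67) = -45

-45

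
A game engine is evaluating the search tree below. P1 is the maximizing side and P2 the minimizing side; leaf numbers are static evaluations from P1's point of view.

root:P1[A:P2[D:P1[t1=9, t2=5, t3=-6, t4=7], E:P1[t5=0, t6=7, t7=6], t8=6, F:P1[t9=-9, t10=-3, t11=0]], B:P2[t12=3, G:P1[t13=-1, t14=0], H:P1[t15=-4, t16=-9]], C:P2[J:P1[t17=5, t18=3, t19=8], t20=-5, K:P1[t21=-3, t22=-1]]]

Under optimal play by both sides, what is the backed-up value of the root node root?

0

D (P1): max(9, 5, -6, 7) = 9
E (P1): max(0, 7, 6) = 7
F (P1): max(-9, -3, 0) = 0
A (P2): min(9, 7, 6, 0) = 0
G (P1): max(-1, 0) = 0
H (P1): max(-4, -9) = -4
B (P2): min(3, 0, -4) = -4
J (P1): max(5, 3, 8) = 8
K (P1): max(-3, -1) = -1
C (P2): min(8, -5, -1) = -5
root (P1): max(0, -4, -5) = 0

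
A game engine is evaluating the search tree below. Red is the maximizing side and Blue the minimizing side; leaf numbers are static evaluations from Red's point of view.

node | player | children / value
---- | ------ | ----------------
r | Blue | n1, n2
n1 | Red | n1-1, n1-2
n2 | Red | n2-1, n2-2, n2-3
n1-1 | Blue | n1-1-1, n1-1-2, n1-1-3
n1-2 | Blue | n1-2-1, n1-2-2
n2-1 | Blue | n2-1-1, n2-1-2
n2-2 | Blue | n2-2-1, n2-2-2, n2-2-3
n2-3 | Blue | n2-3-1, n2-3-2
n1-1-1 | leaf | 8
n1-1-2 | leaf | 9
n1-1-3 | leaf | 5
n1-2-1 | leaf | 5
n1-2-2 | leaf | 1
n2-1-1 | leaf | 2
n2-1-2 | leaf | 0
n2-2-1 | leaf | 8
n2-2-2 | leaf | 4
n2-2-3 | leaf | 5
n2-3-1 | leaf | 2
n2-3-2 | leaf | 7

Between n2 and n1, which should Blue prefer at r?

n2-1 (Blue): min(2, 0) = 0
n2-2 (Blue): min(8, 4, 5) = 4
n2-3 (Blue): min(2, 7) = 2
n2 (Red): max(0, 4, 2) = 4
n1-1 (Blue): min(8, 9, 5) = 5
n1-2 (Blue): min(5, 1) = 1
n1 (Red): max(5, 1) = 5
Blue prefers the lower value; n2=4, n1=5. n2 is better since 4 < 5.

n2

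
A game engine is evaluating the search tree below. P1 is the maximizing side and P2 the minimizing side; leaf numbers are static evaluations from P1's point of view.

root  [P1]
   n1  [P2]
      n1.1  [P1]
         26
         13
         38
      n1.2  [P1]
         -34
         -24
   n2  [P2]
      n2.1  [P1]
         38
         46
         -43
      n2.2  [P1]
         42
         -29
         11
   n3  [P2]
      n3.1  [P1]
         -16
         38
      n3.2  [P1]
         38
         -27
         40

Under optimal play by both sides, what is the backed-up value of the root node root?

n1.1 (P1): max(26, 13, 38) = 38
n1.2 (P1): max(-34, -24) = -24
n1 (P2): min(38, -24) = -24
n2.1 (P1): max(38, 46, -43) = 46
n2.2 (P1): max(42, -29, 11) = 42
n2 (P2): min(46, 42) = 42
n3.1 (P1): max(-16, 38) = 38
n3.2 (P1): max(38, -27, 40) = 40
n3 (P2): min(38, 40) = 38
root (P1): max(-24, 42, 38) = 42

42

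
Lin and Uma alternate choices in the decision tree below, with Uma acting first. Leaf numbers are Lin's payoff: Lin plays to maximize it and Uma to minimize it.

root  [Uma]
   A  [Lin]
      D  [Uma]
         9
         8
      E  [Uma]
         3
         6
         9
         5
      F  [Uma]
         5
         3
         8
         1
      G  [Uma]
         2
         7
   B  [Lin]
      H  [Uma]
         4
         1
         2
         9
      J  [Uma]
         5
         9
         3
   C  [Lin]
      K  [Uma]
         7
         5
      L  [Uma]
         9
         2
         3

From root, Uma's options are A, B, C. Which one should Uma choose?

B

D (Uma): min(9, 8) = 8
E (Uma): min(3, 6, 9, 5) = 3
F (Uma): min(5, 3, 8, 1) = 1
G (Uma): min(2, 7) = 2
A (Lin): max(8, 3, 1, 2) = 8
H (Uma): min(4, 1, 2, 9) = 1
J (Uma): min(5, 9, 3) = 3
B (Lin): max(1, 3) = 3
K (Uma): min(7, 5) = 5
L (Uma): min(9, 2, 3) = 2
C (Lin): max(5, 2) = 5
root (Uma): min(8, 3, 5) = 3
Uma at root wants the lowest of {A=8, B=3, C=5}, so chooses B.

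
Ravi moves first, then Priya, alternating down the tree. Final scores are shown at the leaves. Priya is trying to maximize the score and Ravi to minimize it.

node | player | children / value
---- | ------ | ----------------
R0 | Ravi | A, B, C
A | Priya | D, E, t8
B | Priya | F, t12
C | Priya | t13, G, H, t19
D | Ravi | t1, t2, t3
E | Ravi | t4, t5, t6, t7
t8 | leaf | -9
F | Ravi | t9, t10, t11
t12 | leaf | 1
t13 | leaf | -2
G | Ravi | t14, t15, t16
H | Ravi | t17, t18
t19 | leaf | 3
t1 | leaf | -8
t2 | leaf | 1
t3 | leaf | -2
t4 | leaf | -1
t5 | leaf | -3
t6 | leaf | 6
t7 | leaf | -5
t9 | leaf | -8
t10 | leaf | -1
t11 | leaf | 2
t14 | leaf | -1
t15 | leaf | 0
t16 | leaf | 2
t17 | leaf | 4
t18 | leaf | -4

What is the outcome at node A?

-5

D (Ravi): min(-8, 1, -2) = -8
E (Ravi): min(-1, -3, 6, -5) = -5
A (Priya): max(-8, -5, -9) = -5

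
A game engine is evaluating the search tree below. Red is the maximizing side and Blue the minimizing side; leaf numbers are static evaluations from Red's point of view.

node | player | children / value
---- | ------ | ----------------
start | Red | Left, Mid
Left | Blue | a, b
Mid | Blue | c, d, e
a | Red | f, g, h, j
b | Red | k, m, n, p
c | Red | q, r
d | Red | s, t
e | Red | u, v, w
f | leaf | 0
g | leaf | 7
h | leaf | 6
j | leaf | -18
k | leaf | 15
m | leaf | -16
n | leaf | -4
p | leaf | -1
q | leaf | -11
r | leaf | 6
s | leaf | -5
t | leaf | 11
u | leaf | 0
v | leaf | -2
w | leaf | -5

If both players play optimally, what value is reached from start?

7

a (Red): max(0, 7, 6, -18) = 7
b (Red): max(15, -16, -4, -1) = 15
Left (Blue): min(7, 15) = 7
c (Red): max(-11, 6) = 6
d (Red): max(-5, 11) = 11
e (Red): max(0, -2, -5) = 0
Mid (Blue): min(6, 11, 0) = 0
start (Red): max(7, 0) = 7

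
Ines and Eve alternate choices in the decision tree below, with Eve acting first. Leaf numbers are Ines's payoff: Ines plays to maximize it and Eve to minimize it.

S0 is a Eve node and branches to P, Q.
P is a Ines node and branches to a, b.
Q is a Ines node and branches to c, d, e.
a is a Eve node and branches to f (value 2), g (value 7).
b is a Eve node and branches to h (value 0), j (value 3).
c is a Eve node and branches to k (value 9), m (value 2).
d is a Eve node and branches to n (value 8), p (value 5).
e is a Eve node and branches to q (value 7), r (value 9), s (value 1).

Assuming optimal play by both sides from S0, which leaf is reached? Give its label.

f

a (Eve): min(2, 7) = 2
b (Eve): min(0, 3) = 0
P (Ines): max(2, 0) = 2
c (Eve): min(9, 2) = 2
d (Eve): min(8, 5) = 5
e (Eve): min(7, 9, 1) = 1
Q (Ines): max(2, 5, 1) = 5
S0 (Eve): min(2, 5) = 2
At S0, Eve picks P (lowest: 2).
At P, Ines picks a (highest: 2).
At a, Eve picks f (lowest: 2).
Terminal value 2.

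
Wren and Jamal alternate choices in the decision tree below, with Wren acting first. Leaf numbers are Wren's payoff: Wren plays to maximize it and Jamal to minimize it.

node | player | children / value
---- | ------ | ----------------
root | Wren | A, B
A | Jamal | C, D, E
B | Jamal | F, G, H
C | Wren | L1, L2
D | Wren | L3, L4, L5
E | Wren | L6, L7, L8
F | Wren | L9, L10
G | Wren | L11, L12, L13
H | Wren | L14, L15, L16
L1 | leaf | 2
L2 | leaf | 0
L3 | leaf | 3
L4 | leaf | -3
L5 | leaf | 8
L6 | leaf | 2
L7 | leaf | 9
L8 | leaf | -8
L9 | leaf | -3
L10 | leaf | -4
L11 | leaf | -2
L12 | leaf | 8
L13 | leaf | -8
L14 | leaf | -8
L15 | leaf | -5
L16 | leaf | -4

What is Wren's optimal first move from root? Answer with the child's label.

A

C (Wren): max(2, 0) = 2
D (Wren): max(3, -3, 8) = 8
E (Wren): max(2, 9, -8) = 9
A (Jamal): min(2, 8, 9) = 2
F (Wren): max(-3, -4) = -3
G (Wren): max(-2, 8, -8) = 8
H (Wren): max(-8, -5, -4) = -4
B (Jamal): min(-3, 8, -4) = -4
root (Wren): max(2, -4) = 2
Wren at root wants the highest of {A=2, B=-4}, so chooses A.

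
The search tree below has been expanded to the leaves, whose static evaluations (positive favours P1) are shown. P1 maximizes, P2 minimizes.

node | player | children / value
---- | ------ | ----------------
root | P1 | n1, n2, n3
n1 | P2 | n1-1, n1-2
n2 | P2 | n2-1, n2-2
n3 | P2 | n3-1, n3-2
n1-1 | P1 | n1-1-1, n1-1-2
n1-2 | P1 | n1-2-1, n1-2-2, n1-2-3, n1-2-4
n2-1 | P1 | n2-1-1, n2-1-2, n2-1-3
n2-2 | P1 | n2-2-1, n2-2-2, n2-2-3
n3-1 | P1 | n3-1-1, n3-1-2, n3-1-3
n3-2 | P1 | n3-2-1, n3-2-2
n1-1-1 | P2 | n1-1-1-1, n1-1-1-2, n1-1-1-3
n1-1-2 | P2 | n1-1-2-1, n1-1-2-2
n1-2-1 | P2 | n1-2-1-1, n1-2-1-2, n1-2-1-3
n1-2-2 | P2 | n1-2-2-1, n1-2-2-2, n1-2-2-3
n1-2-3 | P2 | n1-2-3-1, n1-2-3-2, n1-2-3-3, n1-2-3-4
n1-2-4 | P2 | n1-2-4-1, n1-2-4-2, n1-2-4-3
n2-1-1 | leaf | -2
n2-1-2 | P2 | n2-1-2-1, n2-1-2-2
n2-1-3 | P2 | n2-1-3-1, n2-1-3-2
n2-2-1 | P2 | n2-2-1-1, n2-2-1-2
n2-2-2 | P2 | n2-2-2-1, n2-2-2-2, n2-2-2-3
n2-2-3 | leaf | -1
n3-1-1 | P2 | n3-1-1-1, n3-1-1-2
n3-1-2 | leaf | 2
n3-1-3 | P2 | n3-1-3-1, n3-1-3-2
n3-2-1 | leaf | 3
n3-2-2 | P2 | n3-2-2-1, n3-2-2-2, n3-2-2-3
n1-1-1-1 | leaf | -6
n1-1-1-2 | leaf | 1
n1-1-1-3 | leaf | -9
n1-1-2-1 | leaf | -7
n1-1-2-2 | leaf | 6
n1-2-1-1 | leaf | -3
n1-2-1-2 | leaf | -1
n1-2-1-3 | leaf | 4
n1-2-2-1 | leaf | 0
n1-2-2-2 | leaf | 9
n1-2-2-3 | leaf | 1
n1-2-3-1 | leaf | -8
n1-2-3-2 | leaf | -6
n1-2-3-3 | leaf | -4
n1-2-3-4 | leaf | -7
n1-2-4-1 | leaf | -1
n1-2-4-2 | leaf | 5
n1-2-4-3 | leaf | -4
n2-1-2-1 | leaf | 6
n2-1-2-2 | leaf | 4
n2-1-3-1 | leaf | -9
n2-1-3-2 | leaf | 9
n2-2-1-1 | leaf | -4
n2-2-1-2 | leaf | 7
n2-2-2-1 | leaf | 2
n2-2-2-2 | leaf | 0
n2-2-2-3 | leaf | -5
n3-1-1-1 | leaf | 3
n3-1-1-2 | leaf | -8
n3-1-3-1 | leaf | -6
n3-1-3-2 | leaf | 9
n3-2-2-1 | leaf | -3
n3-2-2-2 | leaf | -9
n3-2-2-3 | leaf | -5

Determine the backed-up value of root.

2

n1-1-1 (P2): min(-6, 1, -9) = -9
n1-1-2 (P2): min(-7, 6) = -7
n1-1 (P1): max(-9, -7) = -7
n1-2-1 (P2): min(-3, -1, 4) = -3
n1-2-2 (P2): min(0, 9, 1) = 0
n1-2-3 (P2): min(-8, -6, -4, -7) = -8
n1-2-4 (P2): min(-1, 5, -4) = -4
n1-2 (P1): max(-3, 0, -8, -4) = 0
n1 (P2): min(-7, 0) = -7
n2-1-2 (P2): min(6, 4) = 4
n2-1-3 (P2): min(-9, 9) = -9
n2-1 (P1): max(-2, 4, -9) = 4
n2-2-1 (P2): min(-4, 7) = -4
n2-2-2 (P2): min(2, 0, -5) = -5
n2-2 (P1): max(-4, -5, -1) = -1
n2 (P2): min(4, -1) = -1
n3-1-1 (P2): min(3, -8) = -8
n3-1-3 (P2): min(-6, 9) = -6
n3-1 (P1): max(-8, 2, -6) = 2
n3-2-2 (P2): min(-3, -9, -5) = -9
n3-2 (P1): max(3, -9) = 3
n3 (P2): min(2, 3) = 2
root (P1): max(-7, -1, 2) = 2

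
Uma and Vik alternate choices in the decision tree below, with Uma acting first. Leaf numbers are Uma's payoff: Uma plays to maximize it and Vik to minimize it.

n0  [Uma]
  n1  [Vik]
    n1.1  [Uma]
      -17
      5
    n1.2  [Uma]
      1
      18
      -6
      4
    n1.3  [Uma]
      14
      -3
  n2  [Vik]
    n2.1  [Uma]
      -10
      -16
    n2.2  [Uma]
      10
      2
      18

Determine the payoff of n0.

5

n1.1 (Uma): max(-17, 5) = 5
n1.2 (Uma): max(1, 18, -6, 4) = 18
n1.3 (Uma): max(14, -3) = 14
n1 (Vik): min(5, 18, 14) = 5
n2.1 (Uma): max(-10, -16) = -10
n2.2 (Uma): max(10, 2, 18) = 18
n2 (Vik): min(-10, 18) = -10
n0 (Uma): max(5, -10) = 5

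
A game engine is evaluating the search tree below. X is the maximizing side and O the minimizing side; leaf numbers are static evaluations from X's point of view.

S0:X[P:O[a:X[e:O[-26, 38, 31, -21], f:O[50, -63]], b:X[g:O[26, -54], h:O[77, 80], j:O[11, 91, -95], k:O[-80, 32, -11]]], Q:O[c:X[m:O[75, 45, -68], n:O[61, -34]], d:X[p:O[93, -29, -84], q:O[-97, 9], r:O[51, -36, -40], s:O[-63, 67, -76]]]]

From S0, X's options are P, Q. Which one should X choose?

e (O): min(-26, 38, 31, -21) = -26
f (O): min(50, -63) = -63
a (X): max(-26, -63) = -26
g (O): min(26, -54) = -54
h (O): min(77, 80) = 77
j (O): min(11, 91, -95) = -95
k (O): min(-80, 32, -11) = -80
b (X): max(-54, 77, -95, -80) = 77
P (O): min(-26, 77) = -26
m (O): min(75, 45, -68) = -68
n (O): min(61, -34) = -34
c (X): max(-68, -34) = -34
p (O): min(93, -29, -84) = -84
q (O): min(-97, 9) = -97
r (O): min(51, -36, -40) = -40
s (O): min(-63, 67, -76) = -76
d (X): max(-84, -97, -40, -76) = -40
Q (O): min(-34, -40) = -40
S0 (X): max(-26, -40) = -26
X at S0 wants the highest of {P=-26, Q=-40}, so chooses P.

P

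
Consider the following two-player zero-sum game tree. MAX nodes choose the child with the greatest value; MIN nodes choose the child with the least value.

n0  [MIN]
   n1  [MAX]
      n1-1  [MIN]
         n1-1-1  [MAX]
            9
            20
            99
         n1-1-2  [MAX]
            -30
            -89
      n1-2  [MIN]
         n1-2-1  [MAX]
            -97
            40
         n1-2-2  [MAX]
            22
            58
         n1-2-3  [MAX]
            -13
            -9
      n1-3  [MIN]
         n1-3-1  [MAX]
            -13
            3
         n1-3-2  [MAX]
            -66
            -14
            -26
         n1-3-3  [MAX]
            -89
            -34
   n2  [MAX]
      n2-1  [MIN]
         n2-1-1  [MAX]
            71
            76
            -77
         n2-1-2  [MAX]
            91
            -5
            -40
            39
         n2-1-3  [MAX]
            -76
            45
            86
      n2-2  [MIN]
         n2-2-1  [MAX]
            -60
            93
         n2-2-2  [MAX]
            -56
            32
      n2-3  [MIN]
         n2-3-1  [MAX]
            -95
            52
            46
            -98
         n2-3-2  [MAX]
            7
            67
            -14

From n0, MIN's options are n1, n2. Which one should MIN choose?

n1-1-1 (MAX): max(9, 20, 99) = 99
n1-1-2 (MAX): max(-30, -89) = -30
n1-1 (MIN): min(99, -30) = -30
n1-2-1 (MAX): max(-97, 40) = 40
n1-2-2 (MAX): max(22, 58) = 58
n1-2-3 (MAX): max(-13, -9) = -9
n1-2 (MIN): min(40, 58, -9) = -9
n1-3-1 (MAX): max(-13, 3) = 3
n1-3-2 (MAX): max(-66, -14, -26) = -14
n1-3-3 (MAX): max(-89, -34) = -34
n1-3 (MIN): min(3, -14, -34) = -34
n1 (MAX): max(-30, -9, -34) = -9
n2-1-1 (MAX): max(71, 76, -77) = 76
n2-1-2 (MAX): max(91, -5, -40, 39) = 91
n2-1-3 (MAX): max(-76, 45, 86) = 86
n2-1 (MIN): min(76, 91, 86) = 76
n2-2-1 (MAX): max(-60, 93) = 93
n2-2-2 (MAX): max(-56, 32) = 32
n2-2 (MIN): min(93, 32) = 32
n2-3-1 (MAX): max(-95, 52, 46, -98) = 52
n2-3-2 (MAX): max(7, 67, -14) = 67
n2-3 (MIN): min(52, 67) = 52
n2 (MAX): max(76, 32, 52) = 76
n0 (MIN): min(-9, 76) = -9
MIN at n0 wants the lowest of {n1=-9, n2=76}, so chooses n1.

n1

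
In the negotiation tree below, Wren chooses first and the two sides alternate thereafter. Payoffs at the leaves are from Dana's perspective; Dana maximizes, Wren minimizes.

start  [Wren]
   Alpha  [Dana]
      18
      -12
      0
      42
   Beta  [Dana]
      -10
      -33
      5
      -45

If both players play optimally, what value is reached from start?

Alpha (Dana): max(18, -12, 0, 42) = 42
Beta (Dana): max(-10, -33, 5, -45) = 5
start (Wren): min(42, 5) = 5

5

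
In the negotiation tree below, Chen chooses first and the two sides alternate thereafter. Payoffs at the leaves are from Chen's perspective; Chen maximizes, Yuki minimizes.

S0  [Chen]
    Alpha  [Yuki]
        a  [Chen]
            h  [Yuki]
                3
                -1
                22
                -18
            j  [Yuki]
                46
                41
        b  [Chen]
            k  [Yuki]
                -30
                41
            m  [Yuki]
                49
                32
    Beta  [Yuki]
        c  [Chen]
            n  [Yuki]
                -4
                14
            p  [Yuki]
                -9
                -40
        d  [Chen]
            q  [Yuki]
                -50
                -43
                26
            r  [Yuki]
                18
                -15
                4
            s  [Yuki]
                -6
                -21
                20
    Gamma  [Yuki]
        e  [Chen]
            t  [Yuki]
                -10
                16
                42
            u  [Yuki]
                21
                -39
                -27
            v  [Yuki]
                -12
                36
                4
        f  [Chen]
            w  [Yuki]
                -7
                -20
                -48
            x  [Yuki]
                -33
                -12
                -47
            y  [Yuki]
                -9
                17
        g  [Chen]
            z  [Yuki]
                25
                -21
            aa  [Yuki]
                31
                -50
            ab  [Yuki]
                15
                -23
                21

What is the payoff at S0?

h (Yuki): min(3, -1, 22, -18) = -18
j (Yuki): min(46, 41) = 41
a (Chen): max(-18, 41) = 41
k (Yuki): min(-30, 41) = -30
m (Yuki): min(49, 32) = 32
b (Chen): max(-30, 32) = 32
Alpha (Yuki): min(41, 32) = 32
n (Yuki): min(-4, 14) = -4
p (Yuki): min(-9, -40) = -40
c (Chen): max(-4, -40) = -4
q (Yuki): min(-50, -43, 26) = -50
r (Yuki): min(18, -15, 4) = -15
s (Yuki): min(-6, -21, 20) = -21
d (Chen): max(-50, -15, -21) = -15
Beta (Yuki): min(-4, -15) = -15
t (Yuki): min(-10, 16, 42) = -10
u (Yuki): min(21, -39, -27) = -39
v (Yuki): min(-12, 36, 4) = -12
e (Chen): max(-10, -39, -12) = -10
w (Yuki): min(-7, -20, -48) = -48
x (Yuki): min(-33, -12, -47) = -47
y (Yuki): min(-9, 17) = -9
f (Chen): max(-48, -47, -9) = -9
z (Yuki): min(25, -21) = -21
aa (Yuki): min(31, -50) = -50
ab (Yuki): min(15, -23, 21) = -23
g (Chen): max(-21, -50, -23) = -21
Gamma (Yuki): min(-10, -9, -21) = -21
S0 (Chen): max(32, -15, -21) = 32

32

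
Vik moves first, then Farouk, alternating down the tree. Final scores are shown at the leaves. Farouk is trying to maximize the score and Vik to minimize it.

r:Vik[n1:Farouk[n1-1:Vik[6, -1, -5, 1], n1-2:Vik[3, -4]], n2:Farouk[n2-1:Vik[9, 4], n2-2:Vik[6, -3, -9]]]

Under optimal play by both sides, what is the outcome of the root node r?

-4

n1-1 (Vik): min(6, -1, -5, 1) = -5
n1-2 (Vik): min(3, -4) = -4
n1 (Farouk): max(-5, -4) = -4
n2-1 (Vik): min(9, 4) = 4
n2-2 (Vik): min(6, -3, -9) = -9
n2 (Farouk): max(4, -9) = 4
r (Vik): min(-4, 4) = -4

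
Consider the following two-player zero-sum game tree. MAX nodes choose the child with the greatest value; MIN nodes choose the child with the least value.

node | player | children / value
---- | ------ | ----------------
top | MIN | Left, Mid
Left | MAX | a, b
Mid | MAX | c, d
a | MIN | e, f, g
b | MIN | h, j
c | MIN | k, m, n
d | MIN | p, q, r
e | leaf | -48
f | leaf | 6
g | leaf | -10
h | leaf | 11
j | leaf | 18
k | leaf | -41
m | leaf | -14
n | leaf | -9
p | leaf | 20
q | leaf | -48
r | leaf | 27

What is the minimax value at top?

-41

a (MIN): min(-48, 6, -10) = -48
b (MIN): min(11, 18) = 11
Left (MAX): max(-48, 11) = 11
c (MIN): min(-41, -14, -9) = -41
d (MIN): min(20, -48, 27) = -48
Mid (MAX): max(-41, -48) = -41
top (MIN): min(11, -41) = -41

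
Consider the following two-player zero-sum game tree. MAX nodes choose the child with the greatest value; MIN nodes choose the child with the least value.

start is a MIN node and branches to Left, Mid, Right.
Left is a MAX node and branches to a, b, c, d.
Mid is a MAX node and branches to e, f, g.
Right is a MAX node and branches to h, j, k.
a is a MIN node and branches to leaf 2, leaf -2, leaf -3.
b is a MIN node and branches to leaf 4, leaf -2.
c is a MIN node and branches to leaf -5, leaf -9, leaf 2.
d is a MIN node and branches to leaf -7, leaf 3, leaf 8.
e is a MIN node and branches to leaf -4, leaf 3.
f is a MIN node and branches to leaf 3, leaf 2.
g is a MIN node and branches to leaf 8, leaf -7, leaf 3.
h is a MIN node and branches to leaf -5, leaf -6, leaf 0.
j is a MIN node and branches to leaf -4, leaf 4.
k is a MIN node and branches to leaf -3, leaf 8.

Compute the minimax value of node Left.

a (MIN): min(2, -2, -3) = -3
b (MIN): min(4, -2) = -2
c (MIN): min(-5, -9, 2) = -9
d (MIN): min(-7, 3, 8) = -7
Left (MAX): max(-3, -2, -9, -7) = -2

-2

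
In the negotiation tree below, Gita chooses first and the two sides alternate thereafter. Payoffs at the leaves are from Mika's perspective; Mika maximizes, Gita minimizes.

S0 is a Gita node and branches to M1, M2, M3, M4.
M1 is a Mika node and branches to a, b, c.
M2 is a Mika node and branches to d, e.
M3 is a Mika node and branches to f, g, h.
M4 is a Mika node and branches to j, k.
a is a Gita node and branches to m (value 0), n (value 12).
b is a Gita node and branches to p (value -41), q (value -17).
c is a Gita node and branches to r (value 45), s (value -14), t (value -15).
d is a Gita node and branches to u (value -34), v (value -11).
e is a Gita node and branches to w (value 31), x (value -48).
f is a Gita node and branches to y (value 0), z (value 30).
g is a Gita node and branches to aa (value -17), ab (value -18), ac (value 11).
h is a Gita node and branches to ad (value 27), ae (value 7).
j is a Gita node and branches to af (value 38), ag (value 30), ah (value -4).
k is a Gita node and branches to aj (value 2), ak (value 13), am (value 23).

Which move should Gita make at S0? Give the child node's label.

a (Gita): min(0, 12) = 0
b (Gita): min(-41, -17) = -41
c (Gita): min(45, -14, -15) = -15
M1 (Mika): max(0, -41, -15) = 0
d (Gita): min(-34, -11) = -34
e (Gita): min(31, -48) = -48
M2 (Mika): max(-34, -48) = -34
f (Gita): min(0, 30) = 0
g (Gita): min(-17, -18, 11) = -18
h (Gita): min(27, 7) = 7
M3 (Mika): max(0, -18, 7) = 7
j (Gita): min(38, 30, -4) = -4
k (Gita): min(2, 13, 23) = 2
M4 (Mika): max(-4, 2) = 2
S0 (Gita): min(0, -34, 7, 2) = -34
Gita at S0 wants the lowest of {M1=0, M2=-34, M3=7, M4=2}, so chooses M2.

M2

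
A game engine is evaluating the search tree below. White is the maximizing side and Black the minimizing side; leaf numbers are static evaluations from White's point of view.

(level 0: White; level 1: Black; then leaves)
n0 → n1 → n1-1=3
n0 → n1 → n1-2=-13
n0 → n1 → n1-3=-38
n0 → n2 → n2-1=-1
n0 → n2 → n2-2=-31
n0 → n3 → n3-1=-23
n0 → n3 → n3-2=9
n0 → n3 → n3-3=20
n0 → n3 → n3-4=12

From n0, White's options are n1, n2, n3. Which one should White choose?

n3

n1 (Black): min(3, -13, -38) = -38
n2 (Black): min(-1, -31) = -31
n3 (Black): min(-23, 9, 20, 12) = -23
n0 (White): max(-38, -31, -23) = -23
White at n0 wants the highest of {n1=-38, n2=-31, n3=-23}, so chooses n3.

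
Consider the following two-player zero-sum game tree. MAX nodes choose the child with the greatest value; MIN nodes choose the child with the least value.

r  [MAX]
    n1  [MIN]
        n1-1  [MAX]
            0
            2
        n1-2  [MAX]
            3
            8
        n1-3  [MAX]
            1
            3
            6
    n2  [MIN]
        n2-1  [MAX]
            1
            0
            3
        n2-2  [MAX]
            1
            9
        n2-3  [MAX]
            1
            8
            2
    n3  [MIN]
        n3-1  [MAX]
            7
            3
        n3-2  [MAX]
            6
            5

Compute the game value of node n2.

n2-1 (MAX): max(1, 0, 3) = 3
n2-2 (MAX): max(1, 9) = 9
n2-3 (MAX): max(1, 8, 2) = 8
n2 (MIN): min(3, 9, 8) = 3

3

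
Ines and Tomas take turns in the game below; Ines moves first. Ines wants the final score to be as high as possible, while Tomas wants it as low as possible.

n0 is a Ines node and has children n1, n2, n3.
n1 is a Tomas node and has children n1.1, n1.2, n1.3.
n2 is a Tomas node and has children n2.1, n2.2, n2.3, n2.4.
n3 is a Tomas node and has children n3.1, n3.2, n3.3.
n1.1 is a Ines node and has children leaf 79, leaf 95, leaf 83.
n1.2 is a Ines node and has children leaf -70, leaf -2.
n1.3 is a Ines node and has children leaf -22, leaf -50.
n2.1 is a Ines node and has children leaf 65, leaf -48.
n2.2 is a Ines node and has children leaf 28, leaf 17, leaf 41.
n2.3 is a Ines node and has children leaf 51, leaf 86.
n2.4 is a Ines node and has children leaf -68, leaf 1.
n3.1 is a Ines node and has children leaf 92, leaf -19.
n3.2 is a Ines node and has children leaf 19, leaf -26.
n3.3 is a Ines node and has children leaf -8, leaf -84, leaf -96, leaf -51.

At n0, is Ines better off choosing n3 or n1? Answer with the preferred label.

n3.1 (Ines): max(92, -19) = 92
n3.2 (Ines): max(19, -26) = 19
n3.3 (Ines): max(-8, -84, -96, -51) = -8
n3 (Tomas): min(92, 19, -8) = -8
n1.1 (Ines): max(79, 95, 83) = 95
n1.2 (Ines): max(-70, -2) = -2
n1.3 (Ines): max(-22, -50) = -22
n1 (Tomas): min(95, -2, -22) = -22
Ines prefers the higher value; n3=-8, n1=-22. n3 is better since -8 > -22.

n3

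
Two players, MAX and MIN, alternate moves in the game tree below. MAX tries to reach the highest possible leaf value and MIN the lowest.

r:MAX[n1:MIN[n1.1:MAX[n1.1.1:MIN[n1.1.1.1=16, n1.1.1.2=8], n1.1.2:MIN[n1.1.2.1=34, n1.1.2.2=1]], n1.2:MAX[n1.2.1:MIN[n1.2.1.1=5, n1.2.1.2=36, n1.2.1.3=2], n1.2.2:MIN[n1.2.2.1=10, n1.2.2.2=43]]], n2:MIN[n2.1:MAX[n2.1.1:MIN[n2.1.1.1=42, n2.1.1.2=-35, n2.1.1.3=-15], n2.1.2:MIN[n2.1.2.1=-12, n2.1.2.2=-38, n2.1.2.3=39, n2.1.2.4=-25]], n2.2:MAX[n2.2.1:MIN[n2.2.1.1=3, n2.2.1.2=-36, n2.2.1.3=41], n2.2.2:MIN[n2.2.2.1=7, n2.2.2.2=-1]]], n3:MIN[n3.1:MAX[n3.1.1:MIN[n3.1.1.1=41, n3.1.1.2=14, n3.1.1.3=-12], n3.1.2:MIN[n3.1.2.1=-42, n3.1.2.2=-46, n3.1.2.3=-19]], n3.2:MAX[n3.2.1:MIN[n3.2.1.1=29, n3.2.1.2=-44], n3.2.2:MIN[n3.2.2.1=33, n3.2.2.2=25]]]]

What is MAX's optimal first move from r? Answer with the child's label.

n1

n1.1.1 (MIN): min(16, 8) = 8
n1.1.2 (MIN): min(34, 1) = 1
n1.1 (MAX): max(8, 1) = 8
n1.2.1 (MIN): min(5, 36, 2) = 2
n1.2.2 (MIN): min(10, 43) = 10
n1.2 (MAX): max(2, 10) = 10
n1 (MIN): min(8, 10) = 8
n2.1.1 (MIN): min(42, -35, -15) = -35
n2.1.2 (MIN): min(-12, -38, 39, -25) = -38
n2.1 (MAX): max(-35, -38) = -35
n2.2.1 (MIN): min(3, -36, 41) = -36
n2.2.2 (MIN): min(7, -1) = -1
n2.2 (MAX): max(-36, -1) = -1
n2 (MIN): min(-35, -1) = -35
n3.1.1 (MIN): min(41, 14, -12) = -12
n3.1.2 (MIN): min(-42, -46, -19) = -46
n3.1 (MAX): max(-12, -46) = -12
n3.2.1 (MIN): min(29, -44) = -44
n3.2.2 (MIN): min(33, 25) = 25
n3.2 (MAX): max(-44, 25) = 25
n3 (MIN): min(-12, 25) = -12
r (MAX): max(8, -35, -12) = 8
MAX at r wants the highest of {n1=8, n2=-35, n3=-12}, so chooses n1.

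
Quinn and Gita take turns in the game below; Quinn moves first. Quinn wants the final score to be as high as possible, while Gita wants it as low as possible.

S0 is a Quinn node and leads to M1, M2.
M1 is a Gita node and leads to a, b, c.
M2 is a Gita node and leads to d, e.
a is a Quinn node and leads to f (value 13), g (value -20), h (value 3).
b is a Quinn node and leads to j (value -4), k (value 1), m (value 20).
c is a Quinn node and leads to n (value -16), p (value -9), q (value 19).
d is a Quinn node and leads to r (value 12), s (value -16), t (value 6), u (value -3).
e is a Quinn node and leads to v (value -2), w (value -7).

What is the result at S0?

a (Quinn): max(13, -20, 3) = 13
b (Quinn): max(-4, 1, 20) = 20
c (Quinn): max(-16, -9, 19) = 19
M1 (Gita): min(13, 20, 19) = 13
d (Quinn): max(12, -16, 6, -3) = 12
e (Quinn): max(-2, -7) = -2
M2 (Gita): min(12, -2) = -2
S0 (Quinn): max(13, -2) = 13

13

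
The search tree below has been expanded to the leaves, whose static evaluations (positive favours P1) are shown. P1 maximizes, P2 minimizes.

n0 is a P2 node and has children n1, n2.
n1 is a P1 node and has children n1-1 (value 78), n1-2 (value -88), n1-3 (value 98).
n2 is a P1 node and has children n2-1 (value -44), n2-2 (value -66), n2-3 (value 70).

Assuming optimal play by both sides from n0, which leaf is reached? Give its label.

n1 (P1): max(78, -88, 98) = 98
n2 (P1): max(-44, -66, 70) = 70
n0 (P2): min(98, 70) = 70
At n0, P2 picks n2 (lowest: 70).
At n2, P1 picks n2-3 (highest: 70).
Terminal value 70.

n2-3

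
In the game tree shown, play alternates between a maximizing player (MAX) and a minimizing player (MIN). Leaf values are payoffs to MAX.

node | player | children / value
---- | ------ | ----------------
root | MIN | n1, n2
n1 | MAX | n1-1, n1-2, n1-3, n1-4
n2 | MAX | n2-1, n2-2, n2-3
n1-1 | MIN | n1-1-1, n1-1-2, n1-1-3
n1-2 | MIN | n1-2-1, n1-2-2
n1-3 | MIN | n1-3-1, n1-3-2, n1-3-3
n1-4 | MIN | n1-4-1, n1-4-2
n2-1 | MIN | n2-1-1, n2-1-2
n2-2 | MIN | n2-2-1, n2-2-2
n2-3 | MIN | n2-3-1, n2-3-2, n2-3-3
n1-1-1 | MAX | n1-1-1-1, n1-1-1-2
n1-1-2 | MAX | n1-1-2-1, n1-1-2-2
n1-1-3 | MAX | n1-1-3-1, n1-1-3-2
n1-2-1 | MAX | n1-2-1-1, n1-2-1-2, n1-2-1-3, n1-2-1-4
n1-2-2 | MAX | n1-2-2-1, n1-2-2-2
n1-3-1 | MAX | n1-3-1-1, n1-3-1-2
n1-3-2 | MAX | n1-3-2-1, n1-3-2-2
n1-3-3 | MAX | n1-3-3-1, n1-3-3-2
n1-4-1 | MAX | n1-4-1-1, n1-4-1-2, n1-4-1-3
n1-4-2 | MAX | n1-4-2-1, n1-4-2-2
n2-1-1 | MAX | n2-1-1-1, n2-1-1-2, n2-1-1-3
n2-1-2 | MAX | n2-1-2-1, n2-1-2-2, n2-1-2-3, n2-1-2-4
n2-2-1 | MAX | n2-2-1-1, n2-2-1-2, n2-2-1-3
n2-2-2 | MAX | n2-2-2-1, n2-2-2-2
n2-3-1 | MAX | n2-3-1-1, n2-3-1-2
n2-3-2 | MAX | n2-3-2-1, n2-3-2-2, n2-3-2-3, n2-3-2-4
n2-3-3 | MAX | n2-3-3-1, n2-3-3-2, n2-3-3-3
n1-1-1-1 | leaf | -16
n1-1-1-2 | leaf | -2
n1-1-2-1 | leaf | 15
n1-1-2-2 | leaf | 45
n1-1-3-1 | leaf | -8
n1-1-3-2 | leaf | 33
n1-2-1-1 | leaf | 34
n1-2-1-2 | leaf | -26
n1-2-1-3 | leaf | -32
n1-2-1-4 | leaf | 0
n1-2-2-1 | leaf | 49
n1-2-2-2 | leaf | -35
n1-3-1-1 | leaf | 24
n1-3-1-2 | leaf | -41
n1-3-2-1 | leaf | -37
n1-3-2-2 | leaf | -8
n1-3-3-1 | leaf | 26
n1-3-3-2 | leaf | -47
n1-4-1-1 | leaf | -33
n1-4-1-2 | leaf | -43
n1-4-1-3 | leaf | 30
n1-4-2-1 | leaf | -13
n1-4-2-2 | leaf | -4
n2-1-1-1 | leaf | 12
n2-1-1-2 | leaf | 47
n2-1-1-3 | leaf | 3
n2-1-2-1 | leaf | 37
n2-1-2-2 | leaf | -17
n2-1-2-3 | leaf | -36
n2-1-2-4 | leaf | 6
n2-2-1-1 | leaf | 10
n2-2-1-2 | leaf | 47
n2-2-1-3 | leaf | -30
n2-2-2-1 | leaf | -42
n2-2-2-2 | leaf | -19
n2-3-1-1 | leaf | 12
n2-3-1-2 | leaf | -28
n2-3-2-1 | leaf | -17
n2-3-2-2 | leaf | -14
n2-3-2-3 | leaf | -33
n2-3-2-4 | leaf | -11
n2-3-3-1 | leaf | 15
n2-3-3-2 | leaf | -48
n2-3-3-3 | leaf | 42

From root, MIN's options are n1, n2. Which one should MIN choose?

n1

n1-1-1 (MAX): max(-16, -2) = -2
n1-1-2 (MAX): max(15, 45) = 45
n1-1-3 (MAX): max(-8, 33) = 33
n1-1 (MIN): min(-2, 45, 33) = -2
n1-2-1 (MAX): max(34, -26, -32, 0) = 34
n1-2-2 (MAX): max(49, -35) = 49
n1-2 (MIN): min(34, 49) = 34
n1-3-1 (MAX): max(24, -41) = 24
n1-3-2 (MAX): max(-37, -8) = -8
n1-3-3 (MAX): max(26, -47) = 26
n1-3 (MIN): min(24, -8, 26) = -8
n1-4-1 (MAX): max(-33, -43, 30) = 30
n1-4-2 (MAX): max(-13, -4) = -4
n1-4 (MIN): min(30, -4) = -4
n1 (MAX): max(-2, 34, -8, -4) = 34
n2-1-1 (MAX): max(12, 47, 3) = 47
n2-1-2 (MAX): max(37, -17, -36, 6) = 37
n2-1 (MIN): min(47, 37) = 37
n2-2-1 (MAX): max(10, 47, -30) = 47
n2-2-2 (MAX): max(-42, -19) = -19
n2-2 (MIN): min(47, -19) = -19
n2-3-1 (MAX): max(12, -28) = 12
n2-3-2 (MAX): max(-17, -14, -33, -11) = -11
n2-3-3 (MAX): max(15, -48, 42) = 42
n2-3 (MIN): min(12, -11, 42) = -11
n2 (MAX): max(37, -19, -11) = 37
root (MIN): min(34, 37) = 34
MIN at root wants the lowest of {n1=34, n2=37}, so chooses n1.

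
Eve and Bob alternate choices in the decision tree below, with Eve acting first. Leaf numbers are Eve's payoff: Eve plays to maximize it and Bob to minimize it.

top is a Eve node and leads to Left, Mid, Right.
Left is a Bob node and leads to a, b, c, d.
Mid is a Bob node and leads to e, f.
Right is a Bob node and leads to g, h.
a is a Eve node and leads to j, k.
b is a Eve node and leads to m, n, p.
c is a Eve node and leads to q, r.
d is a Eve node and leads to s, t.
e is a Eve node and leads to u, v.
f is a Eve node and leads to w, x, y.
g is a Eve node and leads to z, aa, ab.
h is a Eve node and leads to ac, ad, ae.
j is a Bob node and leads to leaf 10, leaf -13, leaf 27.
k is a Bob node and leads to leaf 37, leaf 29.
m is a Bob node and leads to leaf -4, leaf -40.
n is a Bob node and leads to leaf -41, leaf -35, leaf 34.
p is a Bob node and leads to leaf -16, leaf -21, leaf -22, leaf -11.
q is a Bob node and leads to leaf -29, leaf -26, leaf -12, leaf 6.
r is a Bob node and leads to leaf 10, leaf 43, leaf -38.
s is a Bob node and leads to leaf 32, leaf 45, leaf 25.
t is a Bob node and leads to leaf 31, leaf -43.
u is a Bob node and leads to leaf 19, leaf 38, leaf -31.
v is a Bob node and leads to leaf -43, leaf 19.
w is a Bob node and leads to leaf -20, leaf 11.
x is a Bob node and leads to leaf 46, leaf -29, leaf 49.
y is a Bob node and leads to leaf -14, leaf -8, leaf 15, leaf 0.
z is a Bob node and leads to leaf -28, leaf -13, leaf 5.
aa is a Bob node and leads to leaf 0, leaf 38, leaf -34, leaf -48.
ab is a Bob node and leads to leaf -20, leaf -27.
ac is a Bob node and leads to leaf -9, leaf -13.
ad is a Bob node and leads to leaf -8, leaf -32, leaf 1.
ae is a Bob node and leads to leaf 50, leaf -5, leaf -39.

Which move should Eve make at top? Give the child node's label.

j (Bob): min(10, -13, 27) = -13
k (Bob): min(37, 29) = 29
a (Eve): max(-13, 29) = 29
m (Bob): min(-4, -40) = -40
n (Bob): min(-41, -35, 34) = -41
p (Bob): min(-16, -21, -22, -11) = -22
b (Eve): max(-40, -41, -22) = -22
q (Bob): min(-29, -26, -12, 6) = -29
r (Bob): min(10, 43, -38) = -38
c (Eve): max(-29, -38) = -29
s (Bob): min(32, 45, 25) = 25
t (Bob): min(31, -43) = -43
d (Eve): max(25, -43) = 25
Left (Bob): min(29, -22, -29, 25) = -29
u (Bob): min(19, 38, -31) = -31
v (Bob): min(-43, 19) = -43
e (Eve): max(-31, -43) = -31
w (Bob): min(-20, 11) = -20
x (Bob): min(46, -29, 49) = -29
y (Bob): min(-14, -8, 15, 0) = -14
f (Eve): max(-20, -29, -14) = -14
Mid (Bob): min(-31, -14) = -31
z (Bob): min(-28, -13, 5) = -28
aa (Bob): min(0, 38, -34, -48) = -48
ab (Bob): min(-20, -27) = -27
g (Eve): max(-28, -48, -27) = -27
ac (Bob): min(-9, -13) = -13
ad (Bob): min(-8, -32, 1) = -32
ae (Bob): min(50, -5, -39) = -39
h (Eve): max(-13, -32, -39) = -13
Right (Bob): min(-27, -13) = -27
top (Eve): max(-29, -31, -27) = -27
Eve at top wants the highest of {Left=-29, Mid=-31, Right=-27}, so chooses Right.

Right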